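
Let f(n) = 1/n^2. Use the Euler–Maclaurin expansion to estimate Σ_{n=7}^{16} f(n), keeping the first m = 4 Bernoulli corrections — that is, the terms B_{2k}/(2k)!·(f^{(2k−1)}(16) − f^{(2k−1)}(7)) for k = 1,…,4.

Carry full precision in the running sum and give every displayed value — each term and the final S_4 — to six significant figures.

∫_7^16 1/x^2 dx evaluates to 0.0803571.
Endpoint term: (f(7) + f(16))/2 = (0.0204082 + 0.00390625)/2 = 0.0121572.
Running total after boundary: 0.0925143.
Correction k=1: B_{2}/2! · (f^{(1)}(16) − f^{(1)}(7)) = 1/12 · (-0.000488281 − (-0.00583090)) = 0.000445219.
Partial sum through k=1: 0.0929596.
Correction k=2: B_{4}/4! · (f^{(3)}(16) − f^{(3)}(7)) = −1/720 · (-2.28882e-05 − (-0.00142798)) = -1.95151e-06.
Partial sum through k=2: 0.0929576.
Correction k=3: B_{6}/6! · (f^{(5)}(16) − f^{(5)}(7)) = 1/30240 · (-2.68221e-06 − (-0.000874271)) = 2.88224e-08.
Partial sum through k=3: 0.0929576.
Correction k=4: B_{8}/8! · (f^{(7)}(16) − f^{(7)}(7)) = −1/1209600 · (-5.86733e-07 − (-0.000999167)) = -8.25546e-10.

S_4 ≈ 0.0929576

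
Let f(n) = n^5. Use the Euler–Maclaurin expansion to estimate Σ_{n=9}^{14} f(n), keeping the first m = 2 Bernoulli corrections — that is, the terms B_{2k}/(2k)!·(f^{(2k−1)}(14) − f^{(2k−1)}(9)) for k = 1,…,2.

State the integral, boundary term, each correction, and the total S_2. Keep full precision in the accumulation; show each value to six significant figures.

Integral: ∫_9^14 x^5 dx = 1.16635e+06.
Endpoint term: (f(9) + f(14))/2 = (59049.0 + 537824)/2 = 298436.
Running total after boundary: 1.46479e+06.
Correction k=1: B_{2}/2! · (f^{(1)}(14) − f^{(1)}(9)) = 1/12 · (192080 − 32805.0) = 13272.9.
Partial sum through k=1: 1.47806e+06.
Correction k=2: B_{4}/4! · (f^{(3)}(14) − f^{(3)}(9)) = −1/720 · (11760.0 − 4860.00) = -9.58333.

S_2 ≈ 1.47805e+06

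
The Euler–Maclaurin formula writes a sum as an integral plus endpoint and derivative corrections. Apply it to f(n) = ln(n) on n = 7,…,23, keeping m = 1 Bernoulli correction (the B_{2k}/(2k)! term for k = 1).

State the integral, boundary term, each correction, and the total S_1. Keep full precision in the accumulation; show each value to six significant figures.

S_1 ≈ 45.0274

The integral term ∫_7^23 ln(x) dx = 42.4950.
Endpoint term: (f(7) + f(23))/2 = (1.94591 + 3.13549)/2 = 2.54070.
So far: 45.0357.
Correction k=1: B_{2}/2! · (f^{(1)}(23) − f^{(1)}(7)) = 1/12 · (0.0434783 − 0.142857) = -0.00828157.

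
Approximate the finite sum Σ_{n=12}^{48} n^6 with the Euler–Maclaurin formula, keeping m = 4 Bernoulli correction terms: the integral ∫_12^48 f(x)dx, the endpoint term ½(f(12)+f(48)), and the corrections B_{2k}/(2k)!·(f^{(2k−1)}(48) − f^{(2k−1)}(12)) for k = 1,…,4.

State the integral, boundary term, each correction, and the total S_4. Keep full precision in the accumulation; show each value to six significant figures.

S_4 ≈ 9.01058e+10

∫_12^48 x^6 dx evaluates to 8.38618e+10.
Boundary: ½(f(12) + f(48)) = ½(2.98598e+06 + 1.22306e+10) = 6.11679e+09.
Integral + boundary = 8.99786e+10.
k=1: B_{2}/(2)! × [f^{(1)}(48) − f^{(1)}(12)] = 1/12 × (1.52882e+09 − 1.49299e+06) = 1.27278e+08.
After k=1: 9.01059e+10.
k=2: B_{4}/(4)! × [f^{(3)}(48) − f^{(3)}(12)] = −1/720 × (1.32710e+07 − 207360) = -18144.0.
After k=2: 9.01058e+10.
k=3: B_{6}/(6)! × [f^{(5)}(48) − f^{(5)}(12)] = 1/30240 × (34560.0 − 8640.00) = 0.857143.
After k=3: 9.01058e+10.
k=4: B_{8}/(8)! × [f^{(7)}(48) − f^{(7)}(12)] = −1/1209600 × (0.00000 − 0.00000) = 0.00000.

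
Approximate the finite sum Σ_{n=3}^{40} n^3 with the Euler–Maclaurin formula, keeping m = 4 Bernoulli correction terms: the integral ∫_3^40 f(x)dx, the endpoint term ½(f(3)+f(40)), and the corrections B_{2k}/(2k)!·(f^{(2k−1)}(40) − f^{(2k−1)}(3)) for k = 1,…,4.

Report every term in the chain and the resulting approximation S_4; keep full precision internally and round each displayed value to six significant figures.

∫_3^40 x^3 dx evaluates to 639980.
Boundary: ½(f(3) + f(40)) = ½(27.0000 + 64000.0) = 32013.5.
Running total after boundary: 671993.
k=1: B_{2}/(2)! × [f^{(1)}(40) − f^{(1)}(3)] = 1/12 × (4800.00 − 27.0000) = 397.750.
Running total after k=1: 672391.
k=2: B_{4}/(4)! × [f^{(3)}(40) − f^{(3)}(3)] = −1/720 × (6.00000 − 6.00000) = 0.00000.
Running total after k=2: 672391.
k=3: B_{6}/(6)! × [f^{(5)}(40) − f^{(5)}(3)] = 1/30240 × (0.00000 − 0.00000) = 0.00000.
Running total after k=3: 672391.
k=4: B_{8}/(8)! × [f^{(7)}(40) − f^{(7)}(3)] = −1/1209600 × (0.00000 − 0.00000) = 0.00000.

S_4 ≈ 672391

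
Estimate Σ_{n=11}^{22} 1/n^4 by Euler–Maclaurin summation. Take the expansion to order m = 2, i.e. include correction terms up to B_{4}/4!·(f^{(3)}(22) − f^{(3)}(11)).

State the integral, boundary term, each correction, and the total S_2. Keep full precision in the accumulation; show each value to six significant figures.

Integral: ∫_11^22 1/x^4 dx = 0.000219133.
Boundary: ½(f(11) + f(22)) = ½(6.83013e-05 + 4.26883e-06) = 3.62851e-05.
Integral + boundary = 0.000255419.
Order-1 term: 1/12 · (-7.76152e-07 − (-2.48369e-05)) = 2.00506e-06.
After k=1: 0.000257424.
Order-2 term: −1/720 · (-4.81086e-08 − (-6.15790e-06)) = -8.48582e-09.

S_2 ≈ 0.000257415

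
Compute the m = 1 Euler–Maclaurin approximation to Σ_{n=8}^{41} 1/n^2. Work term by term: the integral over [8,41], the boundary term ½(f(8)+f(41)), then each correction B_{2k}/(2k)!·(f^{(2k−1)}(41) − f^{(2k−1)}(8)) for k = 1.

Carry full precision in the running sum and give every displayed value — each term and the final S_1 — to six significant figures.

∫_8^41 1/x^2 dx evaluates to 0.100610.
Boundary: ½(f(8) + f(41)) = ½(0.0156250 + 0.000594884) = 0.00810994.
Running total after boundary: 0.108720.
Correction k=1: B_{2}/2! · (f^{(1)}(41) − f^{(1)}(8)) = 1/12 · (-2.90187e-05 − (-0.00390625)) = 0.000323103.

S_1 ≈ 0.109043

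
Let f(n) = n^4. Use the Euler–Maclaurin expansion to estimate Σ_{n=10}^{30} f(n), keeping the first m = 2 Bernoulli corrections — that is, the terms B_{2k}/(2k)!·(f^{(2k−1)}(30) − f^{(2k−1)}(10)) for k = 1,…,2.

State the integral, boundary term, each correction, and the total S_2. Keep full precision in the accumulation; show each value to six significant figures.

S_2 ≈ 5.25867e+06

Integral: ∫_10^30 x^4 dx = 4.84000e+06.
½[f(10) + f(30)] = ½[10000.0 + 810000] = 410000.
So far: 5.25000e+06.
k=1: B_{2}/(2)! × [f^{(1)}(30) − f^{(1)}(10)] = 1/12 × (108000 − 4000.00) = 8666.67.
Partial sum through k=1: 5.25867e+06.
k=2: B_{4}/(4)! × [f^{(3)}(30) − f^{(3)}(10)] = −1/720 × (720.000 − 240.000) = -0.666667.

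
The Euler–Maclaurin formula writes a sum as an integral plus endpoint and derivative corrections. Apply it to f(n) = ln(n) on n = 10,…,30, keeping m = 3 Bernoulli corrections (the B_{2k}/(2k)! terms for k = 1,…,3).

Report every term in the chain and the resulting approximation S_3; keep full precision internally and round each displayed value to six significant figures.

S_3 ≈ 61.8564

The integral term ∫_10^30 ln(x) dx = 59.0101.
½[f(10) + f(30)] = ½[2.30259 + 3.40120] = 2.85189.
Running total after boundary: 61.8620.
Order-1 term: 1/12 · (0.0333333 − 0.100000) = -0.00555556.
After k=1: 61.8564.
Order-2 term: −1/720 · (7.40741e-05 − 0.00200000) = 2.67490e-06.
After k=2: 61.8564.
Order-3 term: 1/30240 · (9.87654e-07 − 0.000240000) = -7.90385e-09.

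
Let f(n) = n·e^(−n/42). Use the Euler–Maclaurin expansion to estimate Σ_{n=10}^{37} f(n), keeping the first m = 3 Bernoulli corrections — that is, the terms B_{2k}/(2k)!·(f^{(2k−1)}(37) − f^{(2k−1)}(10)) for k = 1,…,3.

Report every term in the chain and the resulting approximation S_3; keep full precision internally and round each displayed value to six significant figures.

S_3 ≈ 357.892

Integral: ∫_10^37 x·e^(−x/42) dx = 346.331.
Endpoint term: (f(10) + f(37))/2 = (7.88128 + 15.3324)/2 = 11.6068.
So far: 357.938.
Correction k=1: B_{2}/2! · (f^{(1)}(37) − f^{(1)}(10)) = 1/12 · (0.0493319 − 0.600478) = -0.0459289.
Partial sum through k=1: 357.892.
Correction k=2: B_{4}/4! · (f^{(3)}(37) − f^{(3)}(10)) = −1/720 · (0.000497794 − 0.00123398) = 1.02248e-06.
Partial sum through k=2: 357.892.
Correction k=3: B_{6}/6! · (f^{(5)}(37) − f^{(5)}(10)) = 1/30240 · (5.48538e-07 − 1.20609e-06) = -2.17445e-11.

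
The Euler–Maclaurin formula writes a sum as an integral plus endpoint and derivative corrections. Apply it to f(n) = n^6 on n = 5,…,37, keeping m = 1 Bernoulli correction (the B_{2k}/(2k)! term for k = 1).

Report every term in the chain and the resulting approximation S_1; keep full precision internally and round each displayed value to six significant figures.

The integral term ∫_5^37 x^6 dx = 1.35617e+10.
Endpoint term: (f(5) + f(37))/2 = (15625.0 + 2.56573e+09)/2 = 1.28287e+09.
Integral + boundary = 1.48446e+10.
Correction k=1: B_{2}/2! · (f^{(1)}(37) − f^{(1)}(5)) = 1/12 · (4.16064e+08 − 18750.0) = 3.46704e+07.

S_1 ≈ 1.48792e+10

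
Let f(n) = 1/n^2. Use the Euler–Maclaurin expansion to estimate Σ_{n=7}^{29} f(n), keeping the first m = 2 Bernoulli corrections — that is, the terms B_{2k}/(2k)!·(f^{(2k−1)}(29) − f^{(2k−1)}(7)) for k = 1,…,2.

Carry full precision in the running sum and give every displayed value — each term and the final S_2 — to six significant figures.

∫_7^29 1/x^2 dx evaluates to 0.108374.
Boundary: ½(f(7) + f(29)) = ½(0.0204082 + 0.00118906) = 0.0107986.
Running total after boundary: 0.119173.
Order-1 term: 1/12 · (-8.20042e-05 − (-0.00583090)) = 0.000479075.
Running total after k=1: 0.119652.
Order-2 term: −1/720 · (-1.17010e-06 − (-0.00142798)) = -1.98168e-06.

S_2 ≈ 0.119650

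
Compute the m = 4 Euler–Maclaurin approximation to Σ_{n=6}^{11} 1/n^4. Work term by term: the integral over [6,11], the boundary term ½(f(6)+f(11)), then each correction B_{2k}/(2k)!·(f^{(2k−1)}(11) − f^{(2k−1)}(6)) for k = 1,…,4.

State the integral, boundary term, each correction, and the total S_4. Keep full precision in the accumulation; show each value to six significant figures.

∫_6^11 1/x^4 dx evaluates to 0.00129277.
½[f(6) + f(11)] = ½[0.000771605 + 6.83013e-05] = 0.000419953.
Integral + boundary = 0.00171272.
Order-1 term: 1/12 · (-2.48369e-05 − (-0.000514403)) = 4.07972e-05.
After k=1: 0.00175352.
Order-2 term: −1/720 · (-6.15790e-06 − (-0.000428669)) = -5.86822e-07.
After k=2: 0.00175294.
Order-3 term: 1/30240 · (-2.84994e-06 − (-0.000666819)) = 2.19567e-08.
After k=3: 0.00175296.
Order-4 term: −1/1209600 · (-2.11979e-06 − (-0.00166705)) = -1.37643e-09.

S_4 ≈ 0.00175296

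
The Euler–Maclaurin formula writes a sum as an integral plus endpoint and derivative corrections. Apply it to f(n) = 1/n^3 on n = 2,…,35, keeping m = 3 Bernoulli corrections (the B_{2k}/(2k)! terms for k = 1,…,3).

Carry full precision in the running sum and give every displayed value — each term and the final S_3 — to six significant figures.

S_3 ≈ 0.201752

∫_2^35 1/x^3 dx evaluates to 0.124592.
½[f(2) + f(35)] = ½[0.125000 + 2.33236e-05] = 0.0625117.
So far: 0.187103.
k=1: B_{2}/(2)! × [f^{(1)}(35) − f^{(1)}(2)] = 1/12 × (-1.99917e-06 − (-0.187500)) = 0.0156248.
After k=1: 0.202728.
k=2: B_{4}/(4)! × [f^{(3)}(35) − f^{(3)}(2)] = −1/720 × (-3.26395e-08 − (-0.937500)) = -0.00130208.
After k=2: 0.201426.
k=3: B_{6}/(6)! × [f^{(5)}(35) − f^{(5)}(2)] = 1/30240 × (-1.11907e-09 − (-9.84375)) = 0.000325521.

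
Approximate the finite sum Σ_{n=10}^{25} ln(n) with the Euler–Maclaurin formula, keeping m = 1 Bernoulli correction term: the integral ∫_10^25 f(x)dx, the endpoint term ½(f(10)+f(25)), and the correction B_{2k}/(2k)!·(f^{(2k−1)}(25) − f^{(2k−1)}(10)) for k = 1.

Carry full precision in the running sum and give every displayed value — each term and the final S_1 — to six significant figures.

Integral: ∫_10^25 ln(x) dx = 42.4460.
½[f(10) + f(25)] = ½[2.30259 + 3.21888] = 2.76073.
So far: 45.2068.
Correction k=1: B_{2}/2! · (f^{(1)}(25) − f^{(1)}(10)) = 1/12 · (0.0400000 − 0.100000) = -0.00500000.

S_1 ≈ 45.2018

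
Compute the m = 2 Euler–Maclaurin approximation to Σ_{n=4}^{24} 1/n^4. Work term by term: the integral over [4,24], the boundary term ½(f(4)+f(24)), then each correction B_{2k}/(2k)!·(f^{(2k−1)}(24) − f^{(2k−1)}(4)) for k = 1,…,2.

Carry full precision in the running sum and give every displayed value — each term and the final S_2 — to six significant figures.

∫_4^24 1/x^4 dx evaluates to 0.00518422.
½[f(4) + f(24)] = ½[0.00390625 + 3.01408e-06] = 0.00195463.
So far: 0.00713885.
k=1: B_{2}/(2)! × [f^{(1)}(24) − f^{(1)}(4)] = 1/12 × (-5.02347e-07 − (-0.00390625)) = 0.000325479.
Running total after k=1: 0.00746433.
k=2: B_{4}/(4)! × [f^{(3)}(24) − f^{(3)}(4)] = −1/720 × (-2.61639e-08 − (-0.00732422)) = -1.01725e-05.

S_2 ≈ 0.00745416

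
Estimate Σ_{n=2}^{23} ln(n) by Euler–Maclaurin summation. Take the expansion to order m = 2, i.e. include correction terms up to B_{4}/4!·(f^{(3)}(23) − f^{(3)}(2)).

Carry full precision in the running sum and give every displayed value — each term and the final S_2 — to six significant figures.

∫_2^23 ln(x) dx evaluates to 49.7301.
Endpoint term: (f(2) + f(23))/2 = (0.693147 + 3.13549)/2 = 1.91432.
So far: 51.6444.
Correction k=1: B_{2}/2! · (f^{(1)}(23) − f^{(1)}(2)) = 1/12 · (0.0434783 − 0.500000) = -0.0380435.
After k=1: 51.6063.
Correction k=2: B_{4}/4! · (f^{(3)}(23) − f^{(3)}(2)) = −1/720 · (0.000164379 − 0.250000) = 0.000346994.

S_2 ≈ 51.6067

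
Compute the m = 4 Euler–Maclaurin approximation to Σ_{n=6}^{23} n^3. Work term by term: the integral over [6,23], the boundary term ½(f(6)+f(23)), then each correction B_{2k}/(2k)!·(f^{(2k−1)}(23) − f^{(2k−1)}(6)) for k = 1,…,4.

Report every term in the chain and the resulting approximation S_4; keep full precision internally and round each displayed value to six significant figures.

S_4 ≈ 75951.0

∫_6^23 x^3 dx evaluates to 69636.2.
Endpoint term: (f(6) + f(23))/2 = (216.000 + 12167.0)/2 = 6191.50.
Integral + boundary = 75827.8.
k=1: B_{2}/(2)! × [f^{(1)}(23) − f^{(1)}(6)] = 1/12 × (1587.00 − 108.000) = 123.250.
After k=1: 75951.0.
k=2: B_{4}/(4)! × [f^{(3)}(23) − f^{(3)}(6)] = −1/720 × (6.00000 − 6.00000) = 0.00000.
After k=2: 75951.0.
k=3: B_{6}/(6)! × [f^{(5)}(23) − f^{(5)}(6)] = 1/30240 × (0.00000 − 0.00000) = 0.00000.
After k=3: 75951.0.
k=4: B_{8}/(8)! × [f^{(7)}(23) − f^{(7)}(6)] = −1/1209600 × (0.00000 − 0.00000) = 0.00000.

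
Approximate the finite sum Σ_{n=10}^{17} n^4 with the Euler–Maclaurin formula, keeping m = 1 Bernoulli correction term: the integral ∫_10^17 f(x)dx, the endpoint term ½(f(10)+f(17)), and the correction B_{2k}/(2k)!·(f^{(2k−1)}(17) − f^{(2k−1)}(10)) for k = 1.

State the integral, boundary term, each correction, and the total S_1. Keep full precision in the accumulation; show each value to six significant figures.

S_1 ≈ 312036

Integral: ∫_10^17 x^4 dx = 263971.
½[f(10) + f(17)] = ½[10000.0 + 83521.0] = 46760.5.
Running total after boundary: 310732.
Correction k=1: B_{2}/2! · (f^{(1)}(17) − f^{(1)}(10)) = 1/12 · (19652.0 − 4000.00) = 1304.33.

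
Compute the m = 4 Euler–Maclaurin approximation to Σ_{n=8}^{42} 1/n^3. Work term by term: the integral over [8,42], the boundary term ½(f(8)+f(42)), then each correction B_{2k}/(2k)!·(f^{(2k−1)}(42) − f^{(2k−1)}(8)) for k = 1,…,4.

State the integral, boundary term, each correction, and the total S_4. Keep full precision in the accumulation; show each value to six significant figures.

S_4 ≈ 0.00857301

The integral term ∫_8^42 1/x^3 dx = 0.00752905.
Boundary: ½(f(8) + f(42)) = ½(0.00195312 + 1.34975e-05) = 0.000983311.
Running total after boundary: 0.00851236.
Correction k=1: B_{2}/2! · (f^{(1)}(42) − f^{(1)}(8)) = 1/12 · (-9.64104e-07 − (-0.000732422)) = 6.09548e-05.
Running total after k=1: 0.00857332.
Correction k=2: B_{4}/4! · (f^{(3)}(42) − f^{(3)}(8)) = −1/720 · (-1.09309e-08 − (-0.000228882)) = -3.17876e-07.
Running total after k=2: 0.00857300.
Correction k=3: B_{6}/6! · (f^{(5)}(42) − f^{(5)}(8)) = 1/30240 · (-2.60259e-10 − (-0.000150204)) = 4.96705e-09.
Running total after k=3: 0.00857301.
Correction k=4: B_{8}/8! · (f^{(7)}(42) − f^{(7)}(8)) = −1/1209600 · (-1.06228e-11 − (-0.000168979)) = -1.39698e-10.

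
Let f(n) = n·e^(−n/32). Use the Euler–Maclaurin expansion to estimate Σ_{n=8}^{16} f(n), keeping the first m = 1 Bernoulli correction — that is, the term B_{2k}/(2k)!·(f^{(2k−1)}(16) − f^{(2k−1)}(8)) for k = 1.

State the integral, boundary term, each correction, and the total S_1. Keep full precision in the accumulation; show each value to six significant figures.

S_1 ≈ 73.1780

Integral: ∫_8^16 x·e^(−x/32) dx = 65.2339.
Endpoint term: (f(8) + f(16))/2 = (6.23041 + 9.70449)/2 = 7.96745.
So far: 73.2014.
k=1: B_{2}/(2)! × [f^{(1)}(16) − f^{(1)}(8)] = 1/12 × (0.303265 − 0.584101) = -0.0234029.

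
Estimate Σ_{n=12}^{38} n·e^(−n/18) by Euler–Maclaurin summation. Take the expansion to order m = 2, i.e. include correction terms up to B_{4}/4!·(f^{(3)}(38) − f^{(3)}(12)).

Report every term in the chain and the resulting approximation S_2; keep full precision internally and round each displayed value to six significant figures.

Integral: ∫_12^38 x·e^(−x/18) dx = 155.173.
Endpoint term: (f(12) + f(38))/2 = (6.16101 + 4.60193)/2 = 5.38147.
So far: 160.555.
Order-1 term: 1/12 · (-0.134559 − 0.171139) = -0.0254749.
Partial sum through k=1: 160.529.
Order-2 term: −1/720 · (0.000332245 − 0.00369745) = 4.67389e-06.

S_2 ≈ 160.529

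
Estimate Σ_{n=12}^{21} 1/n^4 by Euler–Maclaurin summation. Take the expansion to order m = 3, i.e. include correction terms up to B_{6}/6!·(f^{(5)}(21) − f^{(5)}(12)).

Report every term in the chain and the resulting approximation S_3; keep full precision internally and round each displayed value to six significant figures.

The integral term ∫_12^21 1/x^4 dx = 0.000156908.
½[f(12) + f(21)] = ½[4.82253e-05 + 5.14189e-06] = 2.66836e-05.
So far: 0.000183592.
Correction k=1: B_{2}/2! · (f^{(1)}(21) − f^{(1)}(12)) = 1/12 · (-9.79408e-07 − (-1.60751e-05)) = 1.25797e-06.
Running total after k=1: 0.000184850.
Correction k=2: B_{4}/4! · (f^{(3)}(21) − f^{(3)}(12)) = −1/720 · (-6.66264e-08 − (-3.34898e-06)) = -4.55882e-09.
Running total after k=2: 0.000184845.
Correction k=3: B_{6}/6! · (f^{(5)}(21) − f^{(5)}(12)) = 1/30240 · (-8.46049e-09 − (-1.30238e-06)) = 4.27884e-11.

S_3 ≈ 0.000184845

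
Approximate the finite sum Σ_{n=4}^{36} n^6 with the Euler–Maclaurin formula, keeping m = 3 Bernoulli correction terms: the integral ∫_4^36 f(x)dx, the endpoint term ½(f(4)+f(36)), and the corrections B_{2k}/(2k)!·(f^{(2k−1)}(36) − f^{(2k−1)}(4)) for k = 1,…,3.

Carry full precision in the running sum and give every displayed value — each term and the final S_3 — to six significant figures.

S_3 ≈ 1.23135e+10

∫_4^36 x^6 dx evaluates to 1.11949e+10.
½[f(4) + f(36)] = ½[4096.00 + 2.17678e+09] = 1.08839e+09.
Running total after boundary: 1.22833e+10.
k=1: B_{2}/(2)! × [f^{(1)}(36) − f^{(1)}(4)] = 1/12 × (3.62797e+08 − 6144.00) = 3.02326e+07.
Partial sum through k=1: 1.23135e+10.
k=2: B_{4}/(4)! × [f^{(3)}(36) − f^{(3)}(4)] = −1/720 × (5.59872e+06 − 7680.00) = -7765.33.
Partial sum through k=2: 1.23135e+10.
k=3: B_{6}/(6)! × [f^{(5)}(36) − f^{(5)}(4)] = 1/30240 × (25920.0 − 2880.00) = 0.761905.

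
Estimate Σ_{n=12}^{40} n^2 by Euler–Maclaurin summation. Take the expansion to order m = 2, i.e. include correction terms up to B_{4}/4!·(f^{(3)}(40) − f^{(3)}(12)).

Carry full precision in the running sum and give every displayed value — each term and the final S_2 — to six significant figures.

S_2 ≈ 21634.0

∫_12^40 x^2 dx evaluates to 20757.3.
½[f(12) + f(40)] = ½[144.000 + 1600.00] = 872.000.
Running total after boundary: 21629.3.
k=1: B_{2}/(2)! × [f^{(1)}(40) − f^{(1)}(12)] = 1/12 × (80.0000 − 24.0000) = 4.66667.
Running total after k=1: 21634.0.
k=2: B_{4}/(4)! × [f^{(3)}(40) − f^{(3)}(12)] = −1/720 × (0.00000 − 0.00000) = 0.00000.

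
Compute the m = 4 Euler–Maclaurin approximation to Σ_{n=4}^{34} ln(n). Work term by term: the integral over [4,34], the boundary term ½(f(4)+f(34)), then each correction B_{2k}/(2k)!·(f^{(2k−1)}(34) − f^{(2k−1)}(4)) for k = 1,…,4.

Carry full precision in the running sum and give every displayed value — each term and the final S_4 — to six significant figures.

Integral: ∫_4^34 ln(x) dx = 84.3511.
½[f(4) + f(34)] = ½[1.38629 + 3.52636] = 2.45633.
Running total after boundary: 86.8074.
Correction k=1: B_{2}/2! · (f^{(1)}(34) − f^{(1)}(4)) = 1/12 · (0.0294118 − 0.250000) = -0.0183824.
Running total after k=1: 86.7890.
Correction k=2: B_{4}/4! · (f^{(3)}(34) − f^{(3)}(4)) = −1/720 · (5.08854e-05 − 0.0312500) = 4.33321e-05.
Running total after k=2: 86.7891.
Correction k=3: B_{6}/6! · (f^{(5)}(34) − f^{(5)}(4)) = 1/30240 · (5.28222e-07 − 0.0234375) = -7.75032e-07.
Running total after k=3: 86.7891.
Correction k=4: B_{8}/8! · (f^{(7)}(34) − f^{(7)}(4)) = −1/1209600 · (1.37082e-08 − 0.0439453) = 3.63304e-08.

S_4 ≈ 86.7891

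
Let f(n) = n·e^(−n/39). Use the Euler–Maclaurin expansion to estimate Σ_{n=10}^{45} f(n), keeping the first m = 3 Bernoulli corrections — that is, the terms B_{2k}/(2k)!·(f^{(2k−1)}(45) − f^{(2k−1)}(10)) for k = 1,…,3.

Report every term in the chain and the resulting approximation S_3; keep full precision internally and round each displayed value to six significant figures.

The integral term ∫_10^45 x·e^(−x/39) dx = 445.458.
Boundary: ½(f(10) + f(45)) = ½(7.73824 + 14.1940) = 10.9661.
Integral + boundary = 456.425.
Correction k=1: B_{2}/2! · (f^{(1)}(45) − f^{(1)}(10)) = 1/12 · (-0.0485263 − 0.575408) = -0.0519945.
Partial sum through k=1: 456.373.
Correction k=2: B_{4}/4! · (f^{(3)}(45) − f^{(3)}(10)) = −1/720 · (0.000382851 − 0.00139583) = 1.40691e-06.
Partial sum through k=2: 456.373.
Correction k=3: B_{6}/6! · (f^{(5)}(45) − f^{(5)}(10)) = 1/30240 · (5.24396e-07 − 1.58669e-06) = -3.51287e-11.

S_3 ≈ 456.373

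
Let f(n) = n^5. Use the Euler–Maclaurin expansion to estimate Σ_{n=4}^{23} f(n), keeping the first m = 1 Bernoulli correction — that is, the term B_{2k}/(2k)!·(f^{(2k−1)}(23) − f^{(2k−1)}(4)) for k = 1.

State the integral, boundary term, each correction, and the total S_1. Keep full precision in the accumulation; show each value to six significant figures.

S_1 ≈ 2.80071e+07

∫_4^23 x^5 dx evaluates to 2.46720e+07.
½[f(4) + f(23)] = ½[1024.00 + 6.43634e+06] = 3.21868e+06.
So far: 2.78906e+07.
k=1: B_{2}/(2)! × [f^{(1)}(23) − f^{(1)}(4)] = 1/12 × (1.39920e+06 − 1280.00) = 116494.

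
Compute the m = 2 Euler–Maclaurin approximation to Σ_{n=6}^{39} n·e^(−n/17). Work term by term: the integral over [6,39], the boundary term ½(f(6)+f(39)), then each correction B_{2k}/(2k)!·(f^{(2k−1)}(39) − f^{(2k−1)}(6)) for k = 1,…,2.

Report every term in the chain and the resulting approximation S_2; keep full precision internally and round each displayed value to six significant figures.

S_2 ≈ 182.740

Integral: ∫_6^39 x·e^(−x/17) dx = 178.714.
Endpoint term: (f(6) + f(39))/2 = (4.21571 + 3.93316)/2 = 4.07444.
So far: 182.789.
Order-1 term: 1/12 · (-0.130512 − 0.454636) = -0.0487623.
Running total after k=1: 182.740.
Order-2 term: −1/720 · (0.000246327 − 0.00643555) = 8.59614e-06.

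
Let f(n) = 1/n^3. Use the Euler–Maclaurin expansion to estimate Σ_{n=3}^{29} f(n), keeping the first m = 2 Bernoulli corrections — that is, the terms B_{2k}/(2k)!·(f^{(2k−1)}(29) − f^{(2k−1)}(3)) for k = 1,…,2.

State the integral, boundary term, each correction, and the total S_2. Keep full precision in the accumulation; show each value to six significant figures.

S_2 ≈ 0.0764718

The integral term ∫_3^29 1/x^3 dx = 0.0549610.
Endpoint term: (f(3) + f(29))/2 = (0.0370370 + 4.10021e-05)/2 = 0.0185390.
Running total after boundary: 0.0735000.
k=1: B_{2}/(2)! × [f^{(1)}(29) − f^{(1)}(3)] = 1/12 × (-4.24160e-06 − (-0.0370370)) = 0.00308607.
Partial sum through k=1: 0.0765861.
k=2: B_{4}/(4)! × [f^{(3)}(29) − f^{(3)}(3)] = −1/720 × (-1.00870e-07 − (-0.0823045)) = -0.000114312.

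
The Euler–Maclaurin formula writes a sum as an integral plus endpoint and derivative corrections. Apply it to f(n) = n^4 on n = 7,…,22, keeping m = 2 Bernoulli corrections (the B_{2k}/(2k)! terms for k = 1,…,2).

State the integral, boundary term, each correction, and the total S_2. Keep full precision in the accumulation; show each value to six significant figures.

S_2 ≈ 1.14913e+06

Integral: ∫_7^22 x^4 dx = 1.02736e+06.
Endpoint term: (f(7) + f(22))/2 = (2401.00 + 234256)/2 = 118328.
Integral + boundary = 1.14569e+06.
Correction k=1: B_{2}/2! · (f^{(1)}(22) − f^{(1)}(7)) = 1/12 · (42592.0 − 1372.00) = 3435.00.
Running total after k=1: 1.14913e+06.
Correction k=2: B_{4}/4! · (f^{(3)}(22) − f^{(3)}(7)) = −1/720 · (528.000 − 168.000) = -0.500000.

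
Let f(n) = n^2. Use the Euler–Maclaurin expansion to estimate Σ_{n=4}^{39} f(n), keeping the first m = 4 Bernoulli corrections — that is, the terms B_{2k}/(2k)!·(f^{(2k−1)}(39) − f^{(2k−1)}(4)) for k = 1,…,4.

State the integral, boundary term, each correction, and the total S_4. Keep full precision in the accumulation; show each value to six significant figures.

S_4 ≈ 20526.0

The integral term ∫_4^39 x^2 dx = 19751.7.
Endpoint term: (f(4) + f(39))/2 = (16.0000 + 1521.00)/2 = 768.500.
Running total after boundary: 20520.2.
k=1: B_{2}/(2)! × [f^{(1)}(39) − f^{(1)}(4)] = 1/12 × (78.0000 − 8.00000) = 5.83333.
After k=1: 20526.0.
k=2: B_{4}/(4)! × [f^{(3)}(39) − f^{(3)}(4)] = −1/720 × (0.00000 − 0.00000) = 0.00000.
After k=2: 20526.0.
k=3: B_{6}/(6)! × [f^{(5)}(39) − f^{(5)}(4)] = 1/30240 × (0.00000 − 0.00000) = 0.00000.
After k=3: 20526.0.
k=4: B_{8}/(8)! × [f^{(7)}(39) − f^{(7)}(4)] = −1/1209600 × (0.00000 − 0.00000) = 0.00000.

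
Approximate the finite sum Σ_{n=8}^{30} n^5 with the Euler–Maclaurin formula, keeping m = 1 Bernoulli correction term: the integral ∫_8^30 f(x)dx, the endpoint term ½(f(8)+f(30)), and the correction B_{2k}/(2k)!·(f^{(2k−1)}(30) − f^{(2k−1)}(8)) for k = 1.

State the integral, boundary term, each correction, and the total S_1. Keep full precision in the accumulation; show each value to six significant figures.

S_1 ≈ 1.33958e+08

∫_8^30 x^5 dx evaluates to 1.21456e+08.
Boundary: ½(f(8) + f(30)) = ½(32768.0 + 2.43000e+07) = 1.21664e+07.
So far: 1.33623e+08.
Order-1 term: 1/12 · (4.05000e+06 − 20480.0) = 335793.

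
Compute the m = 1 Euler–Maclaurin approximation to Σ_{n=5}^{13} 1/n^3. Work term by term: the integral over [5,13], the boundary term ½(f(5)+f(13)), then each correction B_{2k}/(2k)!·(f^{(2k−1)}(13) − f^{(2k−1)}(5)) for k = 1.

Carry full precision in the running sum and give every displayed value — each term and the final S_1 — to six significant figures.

Integral: ∫_5^13 1/x^3 dx = 0.0170414.
Endpoint term: (f(5) + f(13))/2 = (0.00800000 + 0.000455166)/2 = 0.00422758.
Integral + boundary = 0.0212690.
k=1: B_{2}/(2)! × [f^{(1)}(13) − f^{(1)}(5)] = 1/12 × (-0.000105038 − (-0.00480000)) = 0.000391247.

S_1 ≈ 0.0216602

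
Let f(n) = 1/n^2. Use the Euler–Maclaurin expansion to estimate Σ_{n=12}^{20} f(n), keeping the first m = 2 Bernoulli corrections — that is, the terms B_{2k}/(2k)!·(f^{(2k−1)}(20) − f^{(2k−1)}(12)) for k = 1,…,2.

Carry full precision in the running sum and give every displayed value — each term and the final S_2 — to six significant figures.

Integral: ∫_12^20 1/x^2 dx = 0.0333333.
Endpoint term: (f(12) + f(20))/2 = (0.00694444 + 0.00250000)/2 = 0.00472222.
So far: 0.0380556.
Correction k=1: B_{2}/2! · (f^{(1)}(20) − f^{(1)}(12)) = 1/12 · (-0.000250000 − (-0.00115741)) = 7.56173e-05.
Partial sum through k=1: 0.0381312.
Correction k=2: B_{4}/4! · (f^{(3)}(20) − f^{(3)}(12)) = −1/720 · (-7.50000e-06 − (-9.64506e-05)) = -1.23543e-07.

S_2 ≈ 0.0381310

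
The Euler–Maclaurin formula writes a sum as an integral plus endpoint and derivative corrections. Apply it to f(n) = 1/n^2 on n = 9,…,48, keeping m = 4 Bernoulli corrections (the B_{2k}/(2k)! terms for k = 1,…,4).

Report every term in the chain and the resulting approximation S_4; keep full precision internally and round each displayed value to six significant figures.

∫_9^48 1/x^2 dx evaluates to 0.0902778.
Endpoint term: (f(9) + f(48))/2 = (0.0123457 + 0.000434028)/2 = 0.00638985.
So far: 0.0966676.
Order-1 term: 1/12 · (-1.80845e-05 − (-0.00274348)) = 0.000227117.
After k=1: 0.0968947.
Order-2 term: −1/720 · (-9.41901e-08 − (-0.000406442)) = -5.64372e-07.
After k=2: 0.0968942.
Order-3 term: 1/30240 · (-1.22643e-09 − (-0.000150534)) = 4.97794e-09.
After k=3: 0.0968942.
Order-4 term: −1/1209600 · (-2.98091e-11 − (-0.000104073)) = -8.60391e-11.

S_4 ≈ 0.0968942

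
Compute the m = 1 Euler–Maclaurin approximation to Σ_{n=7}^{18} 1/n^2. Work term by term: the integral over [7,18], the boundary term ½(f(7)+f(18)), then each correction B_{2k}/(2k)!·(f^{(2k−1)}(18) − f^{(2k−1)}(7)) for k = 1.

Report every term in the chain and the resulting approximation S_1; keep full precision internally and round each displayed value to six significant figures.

S_1 ≈ 0.0995062

The integral term ∫_7^18 1/x^2 dx = 0.0873016.
Boundary: ½(f(7) + f(18)) = ½(0.0204082 + 0.00308642) = 0.0117473.
Running total after boundary: 0.0990489.
k=1: B_{2}/(2)! × [f^{(1)}(18) − f^{(1)}(7)] = 1/12 × (-0.000342936 − (-0.00583090)) = 0.000457331.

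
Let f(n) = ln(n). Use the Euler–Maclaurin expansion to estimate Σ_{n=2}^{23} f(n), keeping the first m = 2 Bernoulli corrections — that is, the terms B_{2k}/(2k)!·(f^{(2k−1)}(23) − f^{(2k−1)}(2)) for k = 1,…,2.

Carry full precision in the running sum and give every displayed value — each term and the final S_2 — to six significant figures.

S_2 ≈ 51.6067

Integral: ∫_2^23 ln(x) dx = 49.7301.
Endpoint term: (f(2) + f(23))/2 = (0.693147 + 3.13549)/2 = 1.91432.
Running total after boundary: 51.6444.
Correction k=1: B_{2}/2! · (f^{(1)}(23) − f^{(1)}(2)) = 1/12 · (0.0434783 − 0.500000) = -0.0380435.
After k=1: 51.6063.
Correction k=2: B_{4}/4! · (f^{(3)}(23) − f^{(3)}(2)) = −1/720 · (0.000164379 − 0.250000) = 0.000346994.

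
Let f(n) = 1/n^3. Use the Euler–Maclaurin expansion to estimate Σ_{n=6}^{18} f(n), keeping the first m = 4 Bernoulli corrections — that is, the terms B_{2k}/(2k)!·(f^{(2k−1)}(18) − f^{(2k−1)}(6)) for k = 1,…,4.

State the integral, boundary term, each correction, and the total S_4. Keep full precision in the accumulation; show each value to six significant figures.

S_4 ≈ 0.0149350

The integral term ∫_6^18 1/x^3 dx = 0.0123457.
Boundary: ½(f(6) + f(18)) = ½(0.00462963 + 0.000171468) = 0.00240055.
Integral + boundary = 0.0147462.
Correction k=1: B_{2}/2! · (f^{(1)}(18) − f^{(1)}(6)) = 1/12 · (-2.85780e-05 − (-0.00231481)) = 0.000190520.
After k=1: 0.0149367.
Correction k=2: B_{4}/4! · (f^{(3)}(18) − f^{(3)}(6)) = −1/720 · (-1.76407e-06 − (-0.00128601)) = -1.78367e-06.
After k=2: 0.0149350.
Correction k=3: B_{6}/6! · (f^{(5)}(18) − f^{(5)}(6)) = 1/30240 · (-2.28676e-07 − (-0.00150034)) = 4.96070e-08.
After k=3: 0.0149350.
Correction k=4: B_{8}/8! · (f^{(7)}(18) − f^{(7)}(6)) = −1/1209600 · (-5.08169e-08 − (-0.00300069)) = -2.48068e-09.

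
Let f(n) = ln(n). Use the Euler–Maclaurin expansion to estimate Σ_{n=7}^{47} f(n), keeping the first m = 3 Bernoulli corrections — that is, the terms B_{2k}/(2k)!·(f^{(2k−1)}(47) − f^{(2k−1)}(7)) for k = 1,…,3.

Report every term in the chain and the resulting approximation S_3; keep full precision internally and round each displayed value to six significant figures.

S_3 ≈ 130.223

∫_7^47 ln(x) dx evaluates to 127.336.
Endpoint term: (f(7) + f(47))/2 = (1.94591 + 3.85015)/2 = 2.89803.
Running total after boundary: 130.234.
k=1: B_{2}/(2)! × [f^{(1)}(47) − f^{(1)}(7)] = 1/12 × (0.0212766 − 0.142857) = -0.0101317.
After k=1: 130.223.
k=2: B_{4}/(4)! × [f^{(3)}(47) − f^{(3)}(7)] = −1/720 × (1.92636e-05 − 0.00583090) = 8.07172e-06.
After k=2: 130.223.
k=3: B_{6}/(6)! × [f^{(5)}(47) − f^{(5)}(7)] = 1/30240 × (1.04646e-07 − 0.00142798) = -4.72180e-08.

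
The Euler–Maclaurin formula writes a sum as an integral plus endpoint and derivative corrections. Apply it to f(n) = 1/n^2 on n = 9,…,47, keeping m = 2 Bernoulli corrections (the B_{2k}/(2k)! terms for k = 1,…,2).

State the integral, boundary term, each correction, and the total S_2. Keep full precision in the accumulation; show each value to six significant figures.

Integral: ∫_9^47 1/x^2 dx = 0.0898345.
½[f(9) + f(47)] = ½[0.0123457 + 0.000452694] = 0.00639919.
So far: 0.0962337.
Order-1 term: 1/12 · (-1.92636e-05 − (-0.00274348)) = 0.000227018.
Partial sum through k=1: 0.0964607.
Order-2 term: −1/720 · (-1.04646e-07 − (-0.000406442)) = -5.64358e-07.

S_2 ≈ 0.0964602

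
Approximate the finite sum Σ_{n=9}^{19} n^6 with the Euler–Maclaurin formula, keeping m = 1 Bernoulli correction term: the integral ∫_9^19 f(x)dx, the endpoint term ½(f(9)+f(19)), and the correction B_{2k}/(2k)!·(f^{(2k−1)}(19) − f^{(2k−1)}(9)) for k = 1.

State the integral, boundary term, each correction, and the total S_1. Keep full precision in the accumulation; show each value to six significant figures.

The integral term ∫_9^19 x^6 dx = 1.27013e+08.
Boundary: ½(f(9) + f(19)) = ½(531441 + 4.70459e+07) = 2.37887e+07.
Running total after boundary: 1.50801e+08.
Order-1 term: 1/12 · (1.48566e+07 − 354294) = 1.20852e+06.

S_1 ≈ 1.52010e+08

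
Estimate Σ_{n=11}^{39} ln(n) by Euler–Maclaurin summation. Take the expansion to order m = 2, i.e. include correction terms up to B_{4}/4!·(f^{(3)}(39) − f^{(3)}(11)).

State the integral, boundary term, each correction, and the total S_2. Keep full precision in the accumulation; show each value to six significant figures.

The integral term ∫_11^39 ln(x) dx = 88.5021.
Boundary: ½(f(11) + f(39)) = ½(2.39790 + 3.66356) = 3.03073.
So far: 91.5328.
Order-1 term: 1/12 · (0.0256410 − 0.0909091) = -0.00543901.
Partial sum through k=1: 91.5273.
Order-2 term: −1/720 · (3.37160e-05 − 0.00150263) = 2.04016e-06.

S_2 ≈ 91.5273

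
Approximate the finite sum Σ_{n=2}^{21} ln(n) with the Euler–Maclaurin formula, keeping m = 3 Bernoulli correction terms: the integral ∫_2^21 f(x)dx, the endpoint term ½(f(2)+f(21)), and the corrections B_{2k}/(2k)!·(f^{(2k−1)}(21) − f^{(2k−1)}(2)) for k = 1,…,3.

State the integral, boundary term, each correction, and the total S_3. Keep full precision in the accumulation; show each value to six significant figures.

S_3 ≈ 45.3801

Integral: ∫_2^21 ln(x) dx = 43.5487.
Endpoint term: (f(2) + f(21))/2 = (0.693147 + 3.04452)/2 = 1.86883.
Integral + boundary = 45.4175.
Order-1 term: 1/12 · (0.0476190 − 0.500000) = -0.0376984.
Running total after k=1: 45.3798.
Order-2 term: −1/720 · (0.000215959 − 0.250000) = 0.000346922.
Running total after k=2: 45.3802.
Order-3 term: 1/30240 · (5.87645e-06 − 0.750000) = -2.48014e-05.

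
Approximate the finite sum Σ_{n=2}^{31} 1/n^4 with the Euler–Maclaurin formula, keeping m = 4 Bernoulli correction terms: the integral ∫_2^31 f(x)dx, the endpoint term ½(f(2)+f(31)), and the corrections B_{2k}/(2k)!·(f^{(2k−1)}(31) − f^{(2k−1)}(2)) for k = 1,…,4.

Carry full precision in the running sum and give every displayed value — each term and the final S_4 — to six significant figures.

The integral term ∫_2^31 1/x^4 dx = 0.0416555.
½[f(2) + f(31)] = ½[0.0625000 + 1.08281e-06] = 0.0312505.
Integral + boundary = 0.0729060.
k=1: B_{2}/(2)! × [f^{(1)}(31) − f^{(1)}(2)] = 1/12 × (-1.39718e-07 − (-0.125000)) = 0.0104167.
Running total after k=1: 0.0833227.
k=2: B_{4}/(4)! × [f^{(3)}(31) − f^{(3)}(2)] = −1/720 × (-4.36164e-09 − (-0.937500)) = -0.00130208.
Running total after k=2: 0.0820206.
k=3: B_{6}/(6)! × [f^{(5)}(31) − f^{(5)}(2)] = 1/30240 × (-2.54164e-10 − (-13.1250)) = 0.000434028.
Running total after k=3: 0.0824546.
k=4: B_{8}/(8)! × [f^{(7)}(31) − f^{(7)}(2)] = −1/1209600 × (-2.38031e-11 − (-295.312)) = -0.000244141.

S_4 ≈ 0.0822105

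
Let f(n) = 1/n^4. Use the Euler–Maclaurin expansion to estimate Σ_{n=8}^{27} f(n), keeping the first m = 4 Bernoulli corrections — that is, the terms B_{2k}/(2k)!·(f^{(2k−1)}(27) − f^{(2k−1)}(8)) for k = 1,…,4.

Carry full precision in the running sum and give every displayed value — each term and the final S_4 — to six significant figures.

S_4 ≈ 0.000767189

Integral: ∫_8^27 1/x^4 dx = 0.000634107.
½[f(8) + f(27)] = ½[0.000244141 + 1.88168e-06] = 0.000123011.
Integral + boundary = 0.000757118.
k=1: B_{2}/(2)! × [f^{(1)}(27) − f^{(1)}(8)] = 1/12 × (-2.78767e-07 − (-0.000122070)) = 1.01493e-05.
After k=1: 0.000767267.
k=2: B_{4}/(4)! × [f^{(3)}(27) − f^{(3)}(8)] = −1/720 × (-1.14719e-08 − (-5.72205e-05)) = -7.94569e-08.
After k=2: 0.000767188.
k=3: B_{6}/(6)! × [f^{(5)}(27) − f^{(5)}(8)] = 1/30240 × (-8.81242e-10 − (-5.00679e-05)) = 1.65566e-09.
After k=3: 0.000767189.
k=4: B_{8}/(8)! × [f^{(7)}(27) − f^{(7)}(8)] = −1/1209600 × (-1.08795e-10 − (-7.04080e-05)) = -5.82076e-11.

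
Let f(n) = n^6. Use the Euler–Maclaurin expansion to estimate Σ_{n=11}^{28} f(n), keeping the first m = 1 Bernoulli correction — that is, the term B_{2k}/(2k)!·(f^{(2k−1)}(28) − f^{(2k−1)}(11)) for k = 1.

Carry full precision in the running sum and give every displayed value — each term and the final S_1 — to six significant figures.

S_1 ≈ 2.17513e+09

Integral: ∫_11^28 x^6 dx = 1.92478e+09.
Endpoint term: (f(11) + f(28))/2 = (1.77156e+06 + 4.81890e+08)/2 = 2.41831e+08.
So far: 2.16661e+09.
Order-1 term: 1/12 · (1.03262e+08 − 966306) = 8.52466e+06.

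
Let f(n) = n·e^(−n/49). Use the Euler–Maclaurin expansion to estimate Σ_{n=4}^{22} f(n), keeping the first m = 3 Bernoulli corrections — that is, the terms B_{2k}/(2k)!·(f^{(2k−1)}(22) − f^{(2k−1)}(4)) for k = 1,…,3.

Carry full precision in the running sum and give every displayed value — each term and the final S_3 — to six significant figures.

S_3 ≈ 181.672

The integral term ∫_4^22 x·e^(−x/49) dx = 172.849.
Endpoint term: (f(4) + f(22))/2 = (3.68644 + 14.0421)/2 = 8.86429.
So far: 181.714.
Order-1 term: 1/12 · (0.351705 − 0.846377) = -0.0412227.
Partial sum through k=1: 181.672.
Order-2 term: −1/720 · (0.000678160 − 0.00112020) = 6.13943e-07.
Partial sum through k=2: 181.672.
Order-3 term: 1/30240 · (5.03889e-07 − 7.86292e-07) = -9.33873e-12.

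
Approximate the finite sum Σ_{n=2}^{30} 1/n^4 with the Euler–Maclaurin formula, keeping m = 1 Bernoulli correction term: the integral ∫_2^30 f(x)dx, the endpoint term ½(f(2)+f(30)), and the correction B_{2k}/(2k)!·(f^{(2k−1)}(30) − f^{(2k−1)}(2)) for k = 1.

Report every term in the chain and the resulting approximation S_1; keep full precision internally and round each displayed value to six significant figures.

∫_2^30 1/x^4 dx evaluates to 0.0416543.
½[f(2) + f(30)] = ½[0.0625000 + 1.23457e-06] = 0.0312506.
Integral + boundary = 0.0729049.
Order-1 term: 1/12 · (-1.64609e-07 − (-0.125000)) = 0.0104167.

S_1 ≈ 0.0833216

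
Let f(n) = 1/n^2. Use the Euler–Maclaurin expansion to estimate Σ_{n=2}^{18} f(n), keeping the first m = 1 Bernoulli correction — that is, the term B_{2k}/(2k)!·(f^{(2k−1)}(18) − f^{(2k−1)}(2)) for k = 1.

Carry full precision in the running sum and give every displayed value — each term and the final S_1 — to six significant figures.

∫_2^18 1/x^2 dx evaluates to 0.444444.
Boundary: ½(f(2) + f(18)) = ½(0.250000 + 0.00308642) = 0.126543.
Integral + boundary = 0.570988.
Correction k=1: B_{2}/2! · (f^{(1)}(18) − f^{(1)}(2)) = 1/12 · (-0.000342936 − (-0.250000)) = 0.0208048.

S_1 ≈ 0.591792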